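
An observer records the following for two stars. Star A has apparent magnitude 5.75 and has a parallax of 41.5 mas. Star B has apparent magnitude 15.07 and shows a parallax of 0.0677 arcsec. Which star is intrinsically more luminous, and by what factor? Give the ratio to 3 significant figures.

Star A: p = 41.5 mas = 0.0415″ → d = 1/p = 24.10 pc
Star A: M = m − 5 log₁₀ d + 5 = 5.75 − 5·1.3820 + 5 = 3.840
Star B: d = 1/p = 1/0.0677″ = 14.77 pc
Star B: M = m − 5 log₁₀ d + 5 = 15.07 − 5·1.1694 + 5 = 14.223
ΔM = M_A − M_B = 3.840 − (14.223) = -10.383; smaller M is more luminous → Star A.
L ratio = 10^(0.4 |ΔM|) = 10^4.153 = 14230

Star A is more luminous, by a factor of 14200.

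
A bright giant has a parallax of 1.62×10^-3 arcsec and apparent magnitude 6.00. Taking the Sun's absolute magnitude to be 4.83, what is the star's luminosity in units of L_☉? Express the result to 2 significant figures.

L/L_☉ ≈ 1300

d = 1/p = 1/1.62×10^-3″ = 617.3 pc
M = m − 5 log₁₀ d + 5 = 6.00 − 5·2.7905 + 5 = -2.952
M − M_☉ = -2.952 − 4.83 = -7.782
L/L_☉ = 10^(−0.4 × -7.782) = 1297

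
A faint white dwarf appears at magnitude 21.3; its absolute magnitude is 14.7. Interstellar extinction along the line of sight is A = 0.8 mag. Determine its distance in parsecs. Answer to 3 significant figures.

d ≈ 145 pc

m − M = 5 log₁₀(d/10 pc) + A  ⇒  21.3 − (14.7) − 0.8 = 5 log₁₀(d/10)
5.800 = 5 log₁₀(d/10)
log₁₀ d = (m − M − A)/5 + 1 = 2.1600
d = 10^2.1600 = 144.5 pc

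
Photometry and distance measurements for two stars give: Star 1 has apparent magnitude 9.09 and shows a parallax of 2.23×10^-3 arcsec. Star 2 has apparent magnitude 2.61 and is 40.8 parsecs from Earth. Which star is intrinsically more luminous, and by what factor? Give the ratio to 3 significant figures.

Star 2 is more luminous, by a factor of 3.24.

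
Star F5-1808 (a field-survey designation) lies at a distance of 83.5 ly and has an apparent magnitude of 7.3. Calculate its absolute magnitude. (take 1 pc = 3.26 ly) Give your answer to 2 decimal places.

M ≈ 5.26

d = 83.5 ly / 3.26 = 25.61 pc
5 log₁₀(d/10 pc) = 5 log₁₀(25.61) − 5 = 2.042
M = m − 5 log₁₀(d/10) = 7.3 − 2.042 = 5.258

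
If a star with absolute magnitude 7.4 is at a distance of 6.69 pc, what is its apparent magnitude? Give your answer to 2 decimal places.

m ≈ 6.53

m = M + 5 log₁₀ d − 5 = 7.4 + 5·0.8254 − 5 = 6.527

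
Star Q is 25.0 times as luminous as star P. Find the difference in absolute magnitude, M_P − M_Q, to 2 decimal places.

M_P − M_Q ≈ 3.49

Pogson: ΔM = −2.5 log₁₀(ratio) = −2.5 log₁₀(25.0) = −2.5 × 1.3979 = -3.495
Star Q is brighter so has the smaller magnitude: M_P − M_Q is positive.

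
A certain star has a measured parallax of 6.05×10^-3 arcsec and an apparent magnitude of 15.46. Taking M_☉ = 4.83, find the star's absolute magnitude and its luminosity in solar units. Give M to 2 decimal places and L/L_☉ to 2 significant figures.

M ≈ 9.37; L/L_☉ ≈ 0.015

d = 1/p = 1/6.05×10^-3″ = 165.3 pc
M = m − 5 log₁₀ d + 5 = 15.46 − 5·2.2182 + 5 = 9.369
M − M_☉ = 9.369 − 4.83 = 4.539
L/L_☉ = 10^(−0.4 × 4.539) = 0.01529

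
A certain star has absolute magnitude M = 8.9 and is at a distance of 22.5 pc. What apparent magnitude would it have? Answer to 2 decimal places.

m = M + 5 log₁₀ d − 5 = 8.9 + 5·1.3522 − 5 = 10.661

m ≈ 10.66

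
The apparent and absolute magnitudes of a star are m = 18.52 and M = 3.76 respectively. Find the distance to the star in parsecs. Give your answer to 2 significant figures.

Distance modulus: m − M = 18.52 − (3.76) = 14.760
m − M = 5 log₁₀ d − 5
log₁₀ d = (m − M)/5 + 1 = 3.9520
d = 10^3.9520 = 8954 pc

d ≈ 9000 pc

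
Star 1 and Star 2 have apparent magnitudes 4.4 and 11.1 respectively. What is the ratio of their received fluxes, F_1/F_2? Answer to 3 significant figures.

F_1/F_2 ≈ 479

Δm = 4.4 − (11.1) = -6.7
Flux ratio = 10^(−0.4 Δm) = 10^(−0.4 × -6.7) = 10^2.680 = 478.6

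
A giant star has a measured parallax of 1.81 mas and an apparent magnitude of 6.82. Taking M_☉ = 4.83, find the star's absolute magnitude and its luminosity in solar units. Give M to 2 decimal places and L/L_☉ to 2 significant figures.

d = 1/p = 1000/1.81 mas = 552.5 pc
M = m − 5 log₁₀ d + 5 = 6.82 − 5·2.7423 + 5 = -1.892
M − M_☉ = -1.892 − 4.83 = -6.722
L/L_☉ = 10^(−0.4 × -6.722) = 488.3

M ≈ -1.89; L/L_☉ ≈ 490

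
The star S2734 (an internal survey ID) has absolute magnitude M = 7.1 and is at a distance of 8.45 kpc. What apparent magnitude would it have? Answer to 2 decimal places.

d = 8.45 kpc = 8450 pc
m = M + 5 log₁₀ d − 5 = 7.1 + 5·3.9269 − 5 = 21.734

m ≈ 21.73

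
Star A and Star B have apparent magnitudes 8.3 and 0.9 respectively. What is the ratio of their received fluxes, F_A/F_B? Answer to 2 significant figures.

Δm = 8.3 − (0.9) = 7.4
Flux ratio = 10^(−0.4 Δm) = 10^(−0.4 × 7.4) = 10^-2.960 = 1.096×10^-3

F_A/F_B ≈ 1.1×10^-3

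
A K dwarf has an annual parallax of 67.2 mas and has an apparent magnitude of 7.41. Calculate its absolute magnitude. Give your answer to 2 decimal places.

p = 67.2 mas = 0.0672″ → d = 1/p = 14.88 pc
5 log₁₀(d/10 pc) = 5 log₁₀(14.88) − 5 = 0.863
M = m − 5 log₁₀(d/10) = 7.41 − 0.863 = 6.547

M ≈ 6.55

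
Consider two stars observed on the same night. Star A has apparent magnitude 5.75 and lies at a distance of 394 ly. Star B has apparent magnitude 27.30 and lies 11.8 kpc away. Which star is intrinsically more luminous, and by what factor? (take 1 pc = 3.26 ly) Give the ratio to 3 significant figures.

Star A: d = 394 ly / 3.26 = 120.9 pc
Star A: M = m − 5 log₁₀ d + 5 = 5.75 − 5·2.0823 + 5 = 0.339
Star B: d = 11.8 kpc = 11800 pc
Star B: M = m − 5 log₁₀ d + 5 = 27.30 − 5·4.0719 + 5 = 11.941
ΔM = M_A − M_B = 0.339 − (11.941) = -11.602; smaller M is more luminous → Star A.
L ratio = 10^(0.4 |ΔM|) = 10^4.641 = 43730

Star A is more luminous, by a factor of 43700.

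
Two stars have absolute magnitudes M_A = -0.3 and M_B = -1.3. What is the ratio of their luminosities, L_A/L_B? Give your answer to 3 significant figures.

L_A/L_B ≈ 0.398

ΔM = M_A − M_B = 1.0
L_A/L_B = 10^(−0.4 ΔM) = 10^-0.400 = 0.3981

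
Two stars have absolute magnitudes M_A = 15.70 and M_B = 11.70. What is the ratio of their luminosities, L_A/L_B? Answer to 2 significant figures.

L_A/L_B ≈ 0.025

ΔM = M_A − M_B = 4.00
L_A/L_B = 10^(−0.4 ΔM) = 10^-1.600 = 0.02512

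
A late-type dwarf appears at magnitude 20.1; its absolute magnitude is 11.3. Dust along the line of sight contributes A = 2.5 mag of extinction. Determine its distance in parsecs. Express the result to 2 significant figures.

d ≈ 180 pc

m − M = 5 log₁₀(d/10 pc) + A  ⇒  20.1 − (11.3) − 2.5 = 5 log₁₀(d/10)
6.300 = 5 log₁₀(d/10)
log₁₀ d = (m − M − A)/5 + 1 = 2.2600
d = 10^2.2600 = 182.0 pc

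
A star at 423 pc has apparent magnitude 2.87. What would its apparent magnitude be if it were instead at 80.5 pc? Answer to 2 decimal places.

Flux ∝ 1/d², so Δm = 5 log₁₀(d₂/d₁) = 5 log₁₀(80.5/423) = -3.603
m₂ = m₁ + Δm = 2.87 + (-3.603) = -0.733

m ≈ -0.73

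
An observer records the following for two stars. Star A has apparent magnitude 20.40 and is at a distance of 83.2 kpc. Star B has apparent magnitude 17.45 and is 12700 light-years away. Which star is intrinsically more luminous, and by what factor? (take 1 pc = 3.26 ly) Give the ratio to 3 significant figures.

Star A is more luminous, by a factor of 30.1.

Star A: d = 83.2 kpc = 83200 pc
Star A: M = m − 5 log₁₀ d + 5 = 20.40 − 5·4.9201 + 5 = 0.799
Star B: d = 12700 ly / 3.26 = 3896 pc
Star B: M = m − 5 log₁₀ d + 5 = 17.45 − 5·3.5906 + 5 = 4.497
ΔM = M_A − M_B = 0.799 − (4.497) = -3.698; smaller M is more luminous → Star A.
L ratio = 10^(0.4 |ΔM|) = 10^1.479 = 30.14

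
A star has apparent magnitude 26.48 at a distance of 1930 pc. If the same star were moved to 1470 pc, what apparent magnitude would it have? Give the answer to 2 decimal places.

Flux ∝ 1/d², so Δm = 5 log₁₀(d₂/d₁) = 5 log₁₀(1470/1930) = -0.591
m₂ = m₁ + Δm = 26.48 + (-0.591) = 25.889

m ≈ 25.89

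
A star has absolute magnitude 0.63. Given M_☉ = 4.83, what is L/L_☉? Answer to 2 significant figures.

L/L_☉ ≈ 48

M − M_☉ = 0.63 − 4.83 = -4.200
L/L_☉ = 10^(−0.4 (M − M_☉)) = 10^1.680 = 47.86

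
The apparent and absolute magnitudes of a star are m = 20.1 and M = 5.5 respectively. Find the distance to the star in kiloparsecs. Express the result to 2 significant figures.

d ≈ 8.3 kpc

Distance modulus: m − M = 20.1 − (5.5) = 14.600
m − M = 5 log₁₀ d − 5
log₁₀ d = (m − M)/5 + 1 = 3.9200
d = 10^3.9200 = 8318 pc
= 8.318 kpc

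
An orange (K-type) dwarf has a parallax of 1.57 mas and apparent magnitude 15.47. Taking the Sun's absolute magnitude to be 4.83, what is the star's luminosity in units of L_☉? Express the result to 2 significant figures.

L/L_☉ ≈ 0.23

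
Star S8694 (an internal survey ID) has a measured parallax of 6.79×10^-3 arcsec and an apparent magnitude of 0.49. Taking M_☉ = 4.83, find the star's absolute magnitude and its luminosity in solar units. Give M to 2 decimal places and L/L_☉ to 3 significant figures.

d = 1/p = 1/6.79×10^-3″ = 147.3 pc
M = m − 5 log₁₀ d + 5 = 0.49 − 5·2.1681 + 5 = -5.351
M − M_☉ = -5.351 − 4.83 = -10.181
L/L_☉ = 10^(−0.4 × -10.181) = 11810

M ≈ -5.35; L/L_☉ ≈ 11800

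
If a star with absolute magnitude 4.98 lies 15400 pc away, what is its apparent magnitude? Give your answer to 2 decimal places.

m = M + 5 log₁₀ d − 5 = 4.98 + 5·4.1875 − 5 = 20.918

m ≈ 20.92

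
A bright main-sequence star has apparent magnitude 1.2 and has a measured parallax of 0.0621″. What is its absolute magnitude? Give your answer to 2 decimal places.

d = 1/p = 1/0.0621″ = 16.10 pc
5 log₁₀(d/10 pc) = 5 log₁₀(16.10) − 5 = 1.035
M = m − 5 log₁₀(d/10) = 1.2 − 1.035 = 0.165

M ≈ 0.17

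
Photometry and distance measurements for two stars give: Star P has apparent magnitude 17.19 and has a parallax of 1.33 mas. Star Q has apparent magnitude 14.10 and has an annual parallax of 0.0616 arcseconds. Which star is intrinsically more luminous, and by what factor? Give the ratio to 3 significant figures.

Star P: p = 1.33 mas = 1.33×10^-3″ → d = 1/p = 751.9 pc
Star P: M = m − 5 log₁₀ d + 5 = 17.19 − 5·2.8761 + 5 = 7.809
Star Q: d = 1/p = 1/0.0616″ = 16.23 pc
Star Q: M = m − 5 log₁₀ d + 5 = 14.10 − 5·1.2104 + 5 = 13.048
ΔM = M_P − M_Q = 7.809 − (13.048) = -5.239; smaller M is more luminous → Star P.
L ratio = 10^(0.4 |ΔM|) = 10^2.095 = 124.6

Star P is more luminous, by a factor of 125.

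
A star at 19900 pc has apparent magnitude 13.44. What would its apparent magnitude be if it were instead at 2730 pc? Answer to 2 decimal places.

Flux ∝ 1/d², so Δm = 5 log₁₀(d₂/d₁) = 5 log₁₀(2730/19900) = -4.313
m₂ = m₁ + Δm = 13.44 + (-4.313) = 9.127

m ≈ 9.13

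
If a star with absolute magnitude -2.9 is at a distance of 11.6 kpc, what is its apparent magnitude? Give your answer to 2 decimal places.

d = 11.6 kpc = 11600 pc
m = M + 5 log₁₀ d − 5 = -2.9 + 5·4.0645 − 5 = 12.422

m ≈ 12.42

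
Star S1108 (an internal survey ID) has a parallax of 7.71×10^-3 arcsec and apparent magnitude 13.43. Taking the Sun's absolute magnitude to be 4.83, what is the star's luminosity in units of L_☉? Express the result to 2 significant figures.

L/L_☉ ≈ 0.061

d = 1/p = 1/7.71×10^-3″ = 129.7 pc
M = m − 5 log₁₀ d + 5 = 13.43 − 5·2.1129 + 5 = 7.865
M − M_☉ = 7.865 − 4.83 = 3.035
L/L_☉ = 10^(−0.4 × 3.035) = 0.06108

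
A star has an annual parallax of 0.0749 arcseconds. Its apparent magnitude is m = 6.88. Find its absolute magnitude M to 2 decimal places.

M ≈ 6.25

d = 1/p = 1/0.0749″ = 13.35 pc
5 log₁₀(d/10 pc) = 5 log₁₀(13.35) − 5 = 0.628
M = m − 5 log₁₀(d/10) = 6.88 − 0.628 = 6.252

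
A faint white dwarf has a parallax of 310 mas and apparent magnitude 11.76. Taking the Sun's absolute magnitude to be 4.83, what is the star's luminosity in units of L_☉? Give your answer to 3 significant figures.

L/L_☉ ≈ 1.76×10^-4

d = 1/p = 1000/310 mas = 3.226 pc
M = m − 5 log₁₀ d + 5 = 11.76 − 5·0.5086 + 5 = 14.217
M − M_☉ = 14.217 − 4.83 = 9.387
L/L_☉ = 10^(−0.4 × 9.387) = 1.759×10^-4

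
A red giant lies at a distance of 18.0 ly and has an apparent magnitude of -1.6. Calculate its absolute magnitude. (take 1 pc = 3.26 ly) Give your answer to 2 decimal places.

M ≈ -0.31

d = 18.0 ly / 3.26 = 5.521 pc
5 log₁₀(d/10 pc) = 5 log₁₀(5.521) − 5 = -1.290
M = m − 5 log₁₀(d/10) = -1.6 + 1.290 = -0.310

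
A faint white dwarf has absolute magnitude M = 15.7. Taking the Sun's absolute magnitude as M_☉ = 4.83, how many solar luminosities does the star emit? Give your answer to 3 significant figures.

M − M_☉ = 15.7 − 4.83 = 10.870
L/L_☉ = 10^(−0.4 (M − M_☉)) = 10^-4.348 = 4.487×10^-5

L/L_☉ ≈ 4.49×10^-5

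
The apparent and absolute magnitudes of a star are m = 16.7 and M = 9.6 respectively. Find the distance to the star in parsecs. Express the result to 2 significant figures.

μ = m − M = 7.100
m − M = 5 log₁₀ d − 5
log₁₀ d = (m − M)/5 + 1 = 2.4200
d = 10^2.4200 = 263.0 pc

d ≈ 260 pc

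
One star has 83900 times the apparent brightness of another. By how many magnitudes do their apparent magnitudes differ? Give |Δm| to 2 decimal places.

|Δm| ≈ 12.31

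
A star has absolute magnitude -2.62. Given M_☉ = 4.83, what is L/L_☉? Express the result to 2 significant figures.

M − M_☉ = -2.62 − 4.83 = -7.450
L/L_☉ = 10^(−0.4 (M − M_☉)) = 10^2.980 = 955.0

L/L_☉ ≈ 950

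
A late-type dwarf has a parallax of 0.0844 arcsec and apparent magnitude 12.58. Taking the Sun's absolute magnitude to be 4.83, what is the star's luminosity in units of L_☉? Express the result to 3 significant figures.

d = 1/p = 1/0.0844″ = 11.85 pc
M = m − 5 log₁₀ d + 5 = 12.58 − 5·1.0737 + 5 = 12.212
M − M_☉ = 12.212 − 4.83 = 7.382
L/L_☉ = 10^(−0.4 × 7.382) = 1.115×10^-3

L/L_☉ ≈ 1.12×10^-3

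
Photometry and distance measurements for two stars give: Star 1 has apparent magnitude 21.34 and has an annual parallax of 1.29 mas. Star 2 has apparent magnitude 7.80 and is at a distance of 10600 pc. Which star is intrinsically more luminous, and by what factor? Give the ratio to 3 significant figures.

Star 2 is more luminous, by a factor of 4.87×10^7.

Star 1: p = 1.29 mas = 1.29×10^-3″ → d = 1/p = 775.2 pc
Star 1: M = m − 5 log₁₀ d + 5 = 21.34 − 5·2.8894 + 5 = 11.893
Star 2: M = m − 5 log₁₀ d + 5 = 7.80 − 5·4.0253 + 5 = -7.327
ΔM = M_1 − M_2 = 11.893 − (-7.327) = 19.219; smaller M is more luminous → Star 2.
L ratio = 10^(0.4 |ΔM|) = 10^7.688 = 4.873×10^7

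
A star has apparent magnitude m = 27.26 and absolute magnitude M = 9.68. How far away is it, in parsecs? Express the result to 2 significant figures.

Distance modulus: m − M = 27.26 − (9.68) = 17.580
m − M = 5 log₁₀ d − 5
log₁₀ d = (m − M)/5 + 1 = 4.5160
d = 10^4.5160 = 32810 pc

d ≈ 33000 pc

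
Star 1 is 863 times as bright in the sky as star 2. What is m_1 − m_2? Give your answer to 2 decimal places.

Pogson: Δm = −2.5 log₁₀(ratio) = −2.5 log₁₀(863) = −2.5 × 2.9360 = -7.340
Star 1 is brighter, so it has the smaller magnitude: the difference is negative.

m_1 − m_2 ≈ -7.34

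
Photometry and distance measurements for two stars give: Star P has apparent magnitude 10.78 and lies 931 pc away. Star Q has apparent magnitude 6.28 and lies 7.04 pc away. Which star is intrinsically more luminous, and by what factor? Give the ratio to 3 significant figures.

Star P is more luminous, by a factor of 277.

Star P: M = m − 5 log₁₀ d + 5 = 10.78 − 5·2.9689 + 5 = 0.935
Star Q: M = m − 5 log₁₀ d + 5 = 6.28 − 5·0.8476 + 5 = 7.042
ΔM = M_P − M_Q = 0.935 − (7.042) = -6.107; smaller M is more luminous → Star P.
L ratio = 10^(0.4 |ΔM|) = 10^2.443 = 277.2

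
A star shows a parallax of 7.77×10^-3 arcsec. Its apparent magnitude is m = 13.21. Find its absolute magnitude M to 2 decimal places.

M ≈ 7.66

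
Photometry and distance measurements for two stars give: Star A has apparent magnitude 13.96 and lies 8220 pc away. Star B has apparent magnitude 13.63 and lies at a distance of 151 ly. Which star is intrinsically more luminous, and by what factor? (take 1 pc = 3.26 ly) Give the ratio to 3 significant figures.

Star A: M = m − 5 log₁₀ d + 5 = 13.96 − 5·3.9149 + 5 = -0.614
Star B: d = 151 ly / 3.26 = 46.32 pc
Star B: M = m − 5 log₁₀ d + 5 = 13.63 − 5·1.6658 + 5 = 10.301
ΔM = M_A − M_B = -0.614 − (10.301) = -10.916; smaller M is more luminous → Star A.
L ratio = 10^(0.4 |ΔM|) = 10^4.366 = 23240

Star A is more luminous, by a factor of 23200.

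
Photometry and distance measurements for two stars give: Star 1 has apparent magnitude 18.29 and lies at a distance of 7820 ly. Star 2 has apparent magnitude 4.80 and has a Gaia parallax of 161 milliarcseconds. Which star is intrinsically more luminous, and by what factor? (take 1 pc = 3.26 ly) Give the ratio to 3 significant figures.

Star 2 is more luminous, by a factor of 1.67.

Star 1: d = 7820 ly / 3.26 = 2399 pc
Star 1: M = m − 5 log₁₀ d + 5 = 18.29 − 5·3.3800 + 5 = 6.390
Star 2: p = 161 mas = 0.161″ → d = 1/p = 6.211 pc
Star 2: M = m − 5 log₁₀ d + 5 = 4.80 − 5·0.7932 + 5 = 5.834
ΔM = M_1 − M_2 = 6.390 − (5.834) = 0.556; smaller M is more luminous → Star 2.
L ratio = 10^(0.4 |ΔM|) = 10^0.222 = 1.669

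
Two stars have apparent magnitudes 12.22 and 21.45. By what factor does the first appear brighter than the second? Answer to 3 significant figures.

4920

Δm = 12.22 − (21.45) = -9.23
Flux ratio = 10^(−0.4 Δm) = 10^(−0.4 × -9.23) = 10^3.692 = 4920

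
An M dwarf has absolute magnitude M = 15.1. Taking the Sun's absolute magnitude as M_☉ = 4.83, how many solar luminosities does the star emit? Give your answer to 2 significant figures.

L/L_☉ ≈ 7.8×10^-5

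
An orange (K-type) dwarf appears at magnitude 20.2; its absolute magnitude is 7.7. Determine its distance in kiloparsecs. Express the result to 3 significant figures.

d ≈ 3.16 kpc

μ = m − M = 12.500
m − M = 5 log₁₀ d − 5
log₁₀ d = (m − M)/5 + 1 = 3.5000
d = 10^3.5000 = 3162 pc
= 3.162 kpc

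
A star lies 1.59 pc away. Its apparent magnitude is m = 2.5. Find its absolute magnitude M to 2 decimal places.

5 log₁₀(d/10 pc) = 5 log₁₀(1.590) − 5 = -3.993
M = m − 5 log₁₀(d/10) = 2.5 + 3.993 = 6.493

M ≈ 6.49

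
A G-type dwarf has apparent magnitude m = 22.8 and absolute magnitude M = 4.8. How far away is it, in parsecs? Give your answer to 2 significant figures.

d ≈ 40000 pc

μ = m − M = 18.000
m − M = 5 log₁₀ d − 5
log₁₀ d = (m − M)/5 + 1 = 4.6000
d = 10^4.6000 = 39810 pc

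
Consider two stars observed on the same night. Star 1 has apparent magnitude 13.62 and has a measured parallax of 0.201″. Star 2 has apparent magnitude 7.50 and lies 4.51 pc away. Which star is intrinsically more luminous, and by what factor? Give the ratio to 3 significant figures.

Star 2 is more luminous, by a factor of 231.

Star 1: d = 1/p = 1/0.201″ = 4.975 pc
Star 1: M = m − 5 log₁₀ d + 5 = 13.62 − 5·0.6968 + 5 = 15.136
Star 2: M = m − 5 log₁₀ d + 5 = 7.50 − 5·0.6542 + 5 = 9.229
ΔM = M_1 − M_2 = 15.136 − (9.229) = 5.907; smaller M is more luminous → Star 2.
L ratio = 10^(0.4 |ΔM|) = 10^2.363 = 230.5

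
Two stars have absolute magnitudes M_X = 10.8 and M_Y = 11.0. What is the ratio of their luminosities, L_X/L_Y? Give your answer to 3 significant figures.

L_X/L_Y ≈ 1.20

ΔM = M_X − M_Y = -0.2
L_X/L_Y = 10^(−0.4 ΔM) = 10^0.080 = 1.202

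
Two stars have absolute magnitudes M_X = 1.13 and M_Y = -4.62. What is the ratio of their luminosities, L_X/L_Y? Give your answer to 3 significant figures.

L_X/L_Y ≈ 5.01×10^-3

ΔM = M_X − M_Y = 5.75
L_X/L_Y = 10^(−0.4 ΔM) = 10^-2.300 = 5.012×10^-3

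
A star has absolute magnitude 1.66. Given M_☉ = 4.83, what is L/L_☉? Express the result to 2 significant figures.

L/L_☉ ≈ 19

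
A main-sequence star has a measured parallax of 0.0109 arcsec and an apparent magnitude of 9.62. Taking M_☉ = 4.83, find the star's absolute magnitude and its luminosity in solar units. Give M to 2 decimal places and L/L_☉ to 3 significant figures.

M ≈ 4.81; L/L_☉ ≈ 1.02

d = 1/p = 1/0.0109″ = 91.74 pc
M = m − 5 log₁₀ d + 5 = 9.62 − 5·1.9626 + 5 = 4.807
M − M_☉ = 4.807 − 4.83 = -0.023
L/L_☉ = 10^(−0.4 × -0.023) = 1.021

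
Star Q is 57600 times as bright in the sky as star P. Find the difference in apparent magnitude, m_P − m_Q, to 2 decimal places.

m_P − m_Q ≈ 11.90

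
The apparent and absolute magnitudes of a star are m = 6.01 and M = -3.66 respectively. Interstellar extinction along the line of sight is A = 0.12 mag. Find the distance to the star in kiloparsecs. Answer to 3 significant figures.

m − M = 5 log₁₀(d/10 pc) + A  ⇒  6.01 − (-3.66) − 0.12 = 5 log₁₀(d/10)
9.550 = 5 log₁₀(d/10)
log₁₀ d = (m − M − A)/5 + 1 = 2.9100
d = 10^2.9100 = 812.8 pc
= 0.8128 kpc

d ≈ 0.813 kpc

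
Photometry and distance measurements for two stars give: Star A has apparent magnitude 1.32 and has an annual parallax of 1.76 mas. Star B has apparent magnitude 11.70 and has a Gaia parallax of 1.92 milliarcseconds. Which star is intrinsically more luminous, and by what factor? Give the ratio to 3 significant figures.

Star A: p = 1.76 mas = 1.76×10^-3″ → d = 1/p = 568.2 pc
Star A: M = m − 5 log₁₀ d + 5 = 1.32 − 5·2.7545 + 5 = -7.452
Star B: p = 1.92 mas = 1.92×10^-3″ → d = 1/p = 520.8 pc
Star B: M = m − 5 log₁₀ d + 5 = 11.70 − 5·2.7167 + 5 = 3.117
ΔM = M_A − M_B = -7.452 − (3.117) = -10.569; smaller M is more luminous → Star A.
L ratio = 10^(0.4 |ΔM|) = 10^4.228 = 16890

Star A is more luminous, by a factor of 16900.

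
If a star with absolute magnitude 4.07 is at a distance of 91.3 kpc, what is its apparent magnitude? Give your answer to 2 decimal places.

m ≈ 23.87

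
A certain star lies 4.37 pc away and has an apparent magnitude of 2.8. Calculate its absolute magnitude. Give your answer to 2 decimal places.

M ≈ 4.60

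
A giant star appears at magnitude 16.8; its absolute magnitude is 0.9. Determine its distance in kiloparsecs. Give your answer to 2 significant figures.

d ≈ 15 kpc

μ = m − M = 15.900
m − M = 5 log₁₀ d − 5
log₁₀ d = (m − M)/5 + 1 = 4.1800
d = 10^4.1800 = 15140 pc
= 15.14 kpc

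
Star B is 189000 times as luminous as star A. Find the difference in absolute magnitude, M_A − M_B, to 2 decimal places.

Pogson: ΔM = −2.5 log₁₀(ratio) = −2.5 log₁₀(189000) = −2.5 × 5.2765 = -13.191
Star B is brighter so has the smaller magnitude: M_A − M_B is positive.

M_A − M_B ≈ 13.19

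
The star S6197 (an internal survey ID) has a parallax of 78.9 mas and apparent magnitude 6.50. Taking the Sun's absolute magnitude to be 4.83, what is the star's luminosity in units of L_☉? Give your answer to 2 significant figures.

L/L_☉ ≈ 0.35

d = 1/p = 1000/78.9 mas = 12.67 pc
M = m − 5 log₁₀ d + 5 = 6.50 − 5·1.1029 + 5 = 5.985
M − M_☉ = 5.985 − 4.83 = 1.155
L/L_☉ = 10^(−0.4 × 1.155) = 0.3450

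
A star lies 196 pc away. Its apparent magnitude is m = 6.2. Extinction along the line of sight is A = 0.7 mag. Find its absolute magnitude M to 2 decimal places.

M ≈ -0.96

5 log₁₀(d/10 pc) = 5 log₁₀(196.0) − 5 = 6.461
M = m − 5 log₁₀(d/10) − A = 6.2 − 6.461 − 0.7 = -0.961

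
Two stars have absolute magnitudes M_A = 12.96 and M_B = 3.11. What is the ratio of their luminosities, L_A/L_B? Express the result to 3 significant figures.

ΔM = M_A − M_B = 9.85
L_A/L_B = 10^(−0.4 ΔM) = 10^-3.940 = 1.148×10^-4

L_A/L_B ≈ 1.15×10^-4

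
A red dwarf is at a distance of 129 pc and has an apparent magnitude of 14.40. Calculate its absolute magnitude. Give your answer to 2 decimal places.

M ≈ 8.85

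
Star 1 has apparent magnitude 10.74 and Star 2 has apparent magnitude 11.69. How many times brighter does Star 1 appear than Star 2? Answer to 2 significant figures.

Magnitude difference = -0.95
Flux ratio = 10^(−0.4 Δm) = 10^(−0.4 × -0.95) = 10^0.380 = 2.399

2.4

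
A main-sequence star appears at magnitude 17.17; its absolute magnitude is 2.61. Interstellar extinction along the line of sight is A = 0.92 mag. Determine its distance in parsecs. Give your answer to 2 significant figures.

d ≈ 5300 pc

m − M = 5 log₁₀(d/10 pc) + A  ⇒  17.17 − (2.61) − 0.92 = 5 log₁₀(d/10)
13.640 = 5 log₁₀(d/10)
log₁₀ d = (m − M − A)/5 + 1 = 3.7280
d = 10^3.7280 = 5346 pc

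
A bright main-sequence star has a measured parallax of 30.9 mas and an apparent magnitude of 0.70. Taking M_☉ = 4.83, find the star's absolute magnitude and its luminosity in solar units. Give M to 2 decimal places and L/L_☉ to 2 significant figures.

M ≈ -1.85; L/L_☉ ≈ 470

d = 1/p = 1000/30.9 mas = 32.36 pc
M = m − 5 log₁₀ d + 5 = 0.70 − 5·1.5100 + 5 = -1.850
M − M_☉ = -1.850 − 4.83 = -6.680
L/L_☉ = 10^(−0.4 × -6.680) = 470.0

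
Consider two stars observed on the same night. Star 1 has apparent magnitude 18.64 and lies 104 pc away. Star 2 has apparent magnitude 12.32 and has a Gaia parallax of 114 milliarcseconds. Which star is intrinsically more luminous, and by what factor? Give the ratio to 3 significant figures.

Star 2 is more luminous, by a factor of 2.40.

Star 1: M = m − 5 log₁₀ d + 5 = 18.64 − 5·2.0170 + 5 = 13.555
Star 2: p = 114 mas = 0.114″ → d = 1/p = 8.772 pc
Star 2: M = m − 5 log₁₀ d + 5 = 12.32 − 5·0.9431 + 5 = 12.605
ΔM = M_1 − M_2 = 13.555 − (12.605) = 0.950; smaller M is more luminous → Star 2.
L ratio = 10^(0.4 |ΔM|) = 10^0.380 = 2.400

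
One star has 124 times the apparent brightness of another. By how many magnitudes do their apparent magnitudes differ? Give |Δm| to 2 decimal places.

|Δm| ≈ 5.23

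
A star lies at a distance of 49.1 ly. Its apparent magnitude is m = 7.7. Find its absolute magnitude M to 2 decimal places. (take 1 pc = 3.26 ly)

d = 49.1 ly / 3.26 = 15.06 pc
5 log₁₀(d/10 pc) = 5 log₁₀(15.06) − 5 = 0.889
M = m − 5 log₁₀(d/10) = 7.7 − 0.889 = 6.811

M ≈ 6.81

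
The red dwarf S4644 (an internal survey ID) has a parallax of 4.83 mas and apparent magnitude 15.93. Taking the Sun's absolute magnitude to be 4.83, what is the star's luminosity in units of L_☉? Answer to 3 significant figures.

L/L_☉ ≈ 0.0156

d = 1/p = 1000/4.83 mas = 207.0 pc
M = m − 5 log₁₀ d + 5 = 15.93 − 5·2.3161 + 5 = 9.350
M − M_☉ = 9.350 − 4.83 = 4.520
L/L_☉ = 10^(−0.4 × 4.520) = 0.01556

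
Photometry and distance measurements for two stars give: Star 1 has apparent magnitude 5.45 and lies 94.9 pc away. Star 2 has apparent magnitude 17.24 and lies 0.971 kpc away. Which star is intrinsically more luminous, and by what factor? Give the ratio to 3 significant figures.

Star 1: M = m − 5 log₁₀ d + 5 = 5.45 − 5·1.9773 + 5 = 0.564
Star 2: d = 0.971 kpc = 971.0 pc
Star 2: M = m − 5 log₁₀ d + 5 = 17.24 − 5·2.9872 + 5 = 7.304
ΔM = M_1 − M_2 = 0.564 − (7.304) = -6.740; smaller M is more luminous → Star 1.
L ratio = 10^(0.4 |ΔM|) = 10^2.696 = 496.7

Star 1 is more luminous, by a factor of 497.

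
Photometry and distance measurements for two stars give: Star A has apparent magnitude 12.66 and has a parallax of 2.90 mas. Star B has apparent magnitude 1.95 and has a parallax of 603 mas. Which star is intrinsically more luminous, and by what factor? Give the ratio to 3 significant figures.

Star A: p = 2.90 mas = 2.90×10^-3″ → d = 1/p = 344.8 pc
Star A: M = m − 5 log₁₀ d + 5 = 12.66 − 5·2.5376 + 5 = 4.972
Star B: p = 603 mas = 0.603″ → d = 1/p = 1.658 pc
Star B: M = m − 5 log₁₀ d + 5 = 1.95 − 5·0.2197 + 5 = 5.852
ΔM = M_A − M_B = 4.972 − (5.852) = -0.880; smaller M is more luminous → Star A.
L ratio = 10^(0.4 |ΔM|) = 10^0.352 = 2.248

Star A is more luminous, by a factor of 2.25.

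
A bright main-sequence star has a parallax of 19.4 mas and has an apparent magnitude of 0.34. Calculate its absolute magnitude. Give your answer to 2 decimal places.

M ≈ -3.22

p = 19.4 mas = 0.0194″ → d = 1/p = 51.55 pc
5 log₁₀(d/10 pc) = 5 log₁₀(51.55) − 5 = 3.561
M = m − 5 log₁₀(d/10) = 0.34 − 3.561 = -3.221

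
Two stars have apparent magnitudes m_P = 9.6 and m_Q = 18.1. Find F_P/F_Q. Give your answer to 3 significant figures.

Δm = 9.6 − (18.1) = -8.5
Flux ratio = 10^(−0.4 Δm) = 10^(−0.4 × -8.5) = 10^3.400 = 2512

F_P/F_Q ≈ 2510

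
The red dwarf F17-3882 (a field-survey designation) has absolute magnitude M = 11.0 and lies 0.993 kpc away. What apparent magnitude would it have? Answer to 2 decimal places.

d = 0.993 kpc = 993.0 pc
m = M + 5 log₁₀ d − 5 = 11.0 + 5·2.9969 − 5 = 20.985

m ≈ 20.98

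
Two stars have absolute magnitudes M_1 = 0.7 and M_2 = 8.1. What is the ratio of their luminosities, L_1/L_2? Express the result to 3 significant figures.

ΔM = M_1 − M_2 = -7.4
L_1/L_2 = 10^(−0.4 ΔM) = 10^2.960 = 912.0

L_1/L_2 ≈ 912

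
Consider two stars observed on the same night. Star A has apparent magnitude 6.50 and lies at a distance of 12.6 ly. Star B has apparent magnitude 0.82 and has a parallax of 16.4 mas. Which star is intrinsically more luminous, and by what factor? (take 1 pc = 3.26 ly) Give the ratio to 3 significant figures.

Star A: d = 12.6 ly / 3.26 = 3.865 pc
Star A: M = m − 5 log₁₀ d + 5 = 6.50 − 5·0.5872 + 5 = 8.564
Star B: p = 16.4 mas = 0.0164″ → d = 1/p = 60.98 pc
Star B: M = m − 5 log₁₀ d + 5 = 0.82 − 5·1.7852 + 5 = -3.106
ΔM = M_A − M_B = 8.564 − (-3.106) = 11.670; smaller M is more luminous → Star B.
L ratio = 10^(0.4 |ΔM|) = 10^4.668 = 46560

Star B is more luminous, by a factor of 46600.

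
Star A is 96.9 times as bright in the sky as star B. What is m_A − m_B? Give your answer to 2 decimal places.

m_A − m_B ≈ -4.97

Pogson: Δm = −2.5 log₁₀(ratio) = −2.5 log₁₀(96.9) = −2.5 × 1.9863 = -4.966
Star A is brighter, so it has the smaller magnitude: the difference is negative.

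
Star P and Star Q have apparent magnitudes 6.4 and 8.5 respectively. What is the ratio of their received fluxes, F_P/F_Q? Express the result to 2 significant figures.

F_P/F_Q ≈ 6.9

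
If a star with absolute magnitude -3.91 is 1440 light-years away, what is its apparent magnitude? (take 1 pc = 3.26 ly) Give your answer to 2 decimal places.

m ≈ 4.32

d = 1440 ly / 3.26 = 441.7 pc
m = M + 5 log₁₀ d − 5 = -3.91 + 5·2.6451 − 5 = 4.316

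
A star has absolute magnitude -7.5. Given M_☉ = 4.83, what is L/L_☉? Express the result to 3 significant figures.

M − M_☉ = -7.5 − 4.83 = -12.330
L/L_☉ = 10^(−0.4 (M − M_☉)) = 10^4.932 = 85510

L/L_☉ ≈ 85500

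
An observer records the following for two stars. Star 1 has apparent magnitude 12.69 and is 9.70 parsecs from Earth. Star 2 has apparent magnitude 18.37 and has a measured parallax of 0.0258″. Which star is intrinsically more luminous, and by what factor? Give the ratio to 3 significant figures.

Star 1 is more luminous, by a factor of 11.7.

Star 1: M = m − 5 log₁₀ d + 5 = 12.69 − 5·0.9868 + 5 = 12.756
Star 2: d = 1/p = 1/0.0258″ = 38.76 pc
Star 2: M = m − 5 log₁₀ d + 5 = 18.37 − 5·1.5884 + 5 = 15.428
ΔM = M_1 − M_2 = 12.756 − (15.428) = -2.672; smaller M is more luminous → Star 1.
L ratio = 10^(0.4 |ΔM|) = 10^1.069 = 11.72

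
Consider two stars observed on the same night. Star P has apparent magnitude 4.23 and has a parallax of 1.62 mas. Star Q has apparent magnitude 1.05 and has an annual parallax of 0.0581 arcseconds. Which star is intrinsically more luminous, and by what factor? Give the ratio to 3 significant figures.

Star P is more luminous, by a factor of 68.8.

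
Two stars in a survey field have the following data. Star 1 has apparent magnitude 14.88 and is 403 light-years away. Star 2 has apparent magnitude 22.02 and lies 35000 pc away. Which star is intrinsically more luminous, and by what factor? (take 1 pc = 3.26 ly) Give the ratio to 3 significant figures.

Star 2 is more luminous, by a factor of 112.

Star 1: d = 403 ly / 3.26 = 123.6 pc
Star 1: M = m − 5 log₁₀ d + 5 = 14.88 − 5·2.0921 + 5 = 9.420
Star 2: M = m − 5 log₁₀ d + 5 = 22.02 − 5·4.5441 + 5 = 4.300
ΔM = M_1 − M_2 = 9.420 − (4.300) = 5.120; smaller M is more luminous → Star 2.
L ratio = 10^(0.4 |ΔM|) = 10^2.048 = 111.7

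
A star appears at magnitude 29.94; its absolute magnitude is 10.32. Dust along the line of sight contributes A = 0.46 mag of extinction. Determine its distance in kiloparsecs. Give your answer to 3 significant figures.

m − M = 5 log₁₀(d/10 pc) + A  ⇒  29.94 − (10.32) − 0.46 = 5 log₁₀(d/10)
19.160 = 5 log₁₀(d/10)
log₁₀ d = (m − M − A)/5 + 1 = 4.8320
d = 10^4.8320 = 67920 pc
= 67.92 kpc

d ≈ 67.9 kpc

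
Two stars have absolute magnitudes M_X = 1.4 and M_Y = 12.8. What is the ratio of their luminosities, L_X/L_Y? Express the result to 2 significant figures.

L_X/L_Y ≈ 36000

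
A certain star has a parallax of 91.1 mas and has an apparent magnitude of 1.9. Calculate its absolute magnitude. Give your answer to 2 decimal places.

p = 91.1 mas = 0.0911″ → d = 1/p = 10.98 pc
5 log₁₀(d/10 pc) = 5 log₁₀(10.98) − 5 = 0.202
M = m − 5 log₁₀(d/10) = 1.9 − 0.202 = 1.698

M ≈ 1.70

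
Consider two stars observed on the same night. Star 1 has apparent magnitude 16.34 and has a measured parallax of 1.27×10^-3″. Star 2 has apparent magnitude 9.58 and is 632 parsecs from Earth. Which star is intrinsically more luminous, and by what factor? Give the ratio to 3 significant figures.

Star 1: d = 1/p = 1/1.27×10^-3″ = 787.4 pc
Star 1: M = m − 5 log₁₀ d + 5 = 16.34 − 5·2.8962 + 5 = 6.859
Star 2: M = m − 5 log₁₀ d + 5 = 9.58 − 5·2.8007 + 5 = 0.576
ΔM = M_1 − M_2 = 6.859 − (0.576) = 6.283; smaller M is more luminous → Star 2.
L ratio = 10^(0.4 |ΔM|) = 10^2.513 = 325.9

Star 2 is more luminous, by a factor of 326.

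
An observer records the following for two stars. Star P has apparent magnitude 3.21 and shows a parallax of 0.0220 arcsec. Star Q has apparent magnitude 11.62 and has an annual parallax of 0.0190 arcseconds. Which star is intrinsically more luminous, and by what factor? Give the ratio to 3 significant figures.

Star P: d = 1/p = 1/0.0220″ = 45.45 pc
Star P: M = m − 5 log₁₀ d + 5 = 3.21 − 5·1.6576 + 5 = -0.078
Star Q: d = 1/p = 1/0.0190″ = 52.63 pc
Star Q: M = m − 5 log₁₀ d + 5 = 11.62 − 5·1.7212 + 5 = 8.014
ΔM = M_P − M_Q = -0.078 − (8.014) = -8.092; smaller M is more luminous → Star P.
L ratio = 10^(0.4 |ΔM|) = 10^3.237 = 1724

Star P is more luminous, by a factor of 1720.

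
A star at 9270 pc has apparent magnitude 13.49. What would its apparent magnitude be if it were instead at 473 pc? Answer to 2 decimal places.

m ≈ 7.03

Flux ∝ 1/d², so Δm = 5 log₁₀(d₂/d₁) = 5 log₁₀(473/9270) = -6.461
m₂ = m₁ + Δm = 13.49 + (-6.461) = 7.029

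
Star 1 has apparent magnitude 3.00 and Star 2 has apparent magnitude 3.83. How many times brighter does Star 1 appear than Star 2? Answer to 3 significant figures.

2.15

Δm = 3.00 − (3.83) = -0.83
Flux ratio = 10^(−0.4 Δm) = 10^(−0.4 × -0.83) = 10^0.332 = 2.148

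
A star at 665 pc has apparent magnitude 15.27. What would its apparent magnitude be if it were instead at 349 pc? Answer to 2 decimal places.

m ≈ 13.87

Flux ∝ 1/d², so Δm = 5 log₁₀(d₂/d₁) = 5 log₁₀(349/665) = -1.400
m₂ = m₁ + Δm = 15.27 + (-1.400) = 13.870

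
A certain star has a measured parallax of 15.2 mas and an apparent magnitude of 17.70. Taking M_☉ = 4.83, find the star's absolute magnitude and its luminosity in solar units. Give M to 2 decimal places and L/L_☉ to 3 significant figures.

M ≈ 13.61; L/L_☉ ≈ 3.08×10^-4

d = 1/p = 1000/15.2 mas = 65.79 pc
M = m − 5 log₁₀ d + 5 = 17.70 − 5·1.8182 + 5 = 13.609
M − M_☉ = 13.609 − 4.83 = 8.779
L/L_☉ = 10^(−0.4 × 8.779) = 3.078×10^-4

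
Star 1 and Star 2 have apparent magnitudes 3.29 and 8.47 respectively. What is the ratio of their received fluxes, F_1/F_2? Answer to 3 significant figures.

F_1/F_2 ≈ 118

Magnitude difference = -5.18
Flux ratio = 10^(−0.4 Δm) = 10^(−0.4 × -5.18) = 10^2.072 = 118.0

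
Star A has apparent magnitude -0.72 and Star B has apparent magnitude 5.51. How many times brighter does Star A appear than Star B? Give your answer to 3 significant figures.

Magnitude difference = -6.23
Flux ratio = 10^(−0.4 Δm) = 10^(−0.4 × -6.23) = 10^2.492 = 310.5

310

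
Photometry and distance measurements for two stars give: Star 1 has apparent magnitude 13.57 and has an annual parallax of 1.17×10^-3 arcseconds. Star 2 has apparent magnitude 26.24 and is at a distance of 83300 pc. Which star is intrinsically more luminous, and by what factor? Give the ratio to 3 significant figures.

Star 1 is more luminous, by a factor of 12.3.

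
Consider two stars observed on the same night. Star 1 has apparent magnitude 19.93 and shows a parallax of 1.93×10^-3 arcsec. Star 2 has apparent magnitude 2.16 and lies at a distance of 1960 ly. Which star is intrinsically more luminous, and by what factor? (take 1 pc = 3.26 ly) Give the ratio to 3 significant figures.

Star 1: d = 1/p = 1/1.93×10^-3″ = 518.1 pc
Star 1: M = m − 5 log₁₀ d + 5 = 19.93 − 5·2.7144 + 5 = 11.358
Star 2: d = 1960 ly / 3.26 = 601.2 pc
Star 2: M = m − 5 log₁₀ d + 5 = 2.16 − 5·2.7790 + 5 = -6.735
ΔM = M_1 − M_2 = 11.358 − (-6.735) = 18.093; smaller M is more luminous → Star 2.
L ratio = 10^(0.4 |ΔM|) = 10^7.237 = 1.727×10^7

Star 2 is more luminous, by a factor of 1.73×10^7.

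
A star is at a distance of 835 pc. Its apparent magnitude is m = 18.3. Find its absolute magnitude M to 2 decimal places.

5 log₁₀(d/10 pc) = 5 log₁₀(835.0) − 5 = 9.608
M = m − 5 log₁₀(d/10) = 18.3 − 9.608 = 8.692

M ≈ 8.69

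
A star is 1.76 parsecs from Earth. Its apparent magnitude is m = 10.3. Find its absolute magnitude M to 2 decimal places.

M ≈ 14.07

5 log₁₀(d/10 pc) = 5 log₁₀(1.760) − 5 = -3.772
M = m − 5 log₁₀(d/10) = 10.3 + 3.772 = 14.072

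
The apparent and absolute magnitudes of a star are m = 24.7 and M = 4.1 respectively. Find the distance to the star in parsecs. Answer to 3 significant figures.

d ≈ 132000 pc

Distance modulus: m − M = 24.7 − (4.1) = 20.600
m − M = 5 log₁₀ d − 5
log₁₀ d = (m − M)/5 + 1 = 5.1200
d = 10^5.1200 = 131800 pc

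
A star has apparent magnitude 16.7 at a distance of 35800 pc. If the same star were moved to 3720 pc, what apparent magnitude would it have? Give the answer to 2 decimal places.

Flux ∝ 1/d², so Δm = 5 log₁₀(d₂/d₁) = 5 log₁₀(3720/35800) = -4.917
m₂ = m₁ + Δm = 16.7 + (-4.917) = 11.783

m ≈ 11.78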